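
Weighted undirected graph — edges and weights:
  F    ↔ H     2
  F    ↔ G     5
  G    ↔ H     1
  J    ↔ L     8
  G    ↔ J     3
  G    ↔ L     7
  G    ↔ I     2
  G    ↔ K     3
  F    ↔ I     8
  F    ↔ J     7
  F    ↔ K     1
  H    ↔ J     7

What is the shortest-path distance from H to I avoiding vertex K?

3

Some routes from H to I avoiding K:
H -> G -> I: 1 + 2 = 3
H -> F -> G -> I: 2 + 5 + 2 = 9
H -> F -> I: 2 + 8 = 10
The minimum is 3.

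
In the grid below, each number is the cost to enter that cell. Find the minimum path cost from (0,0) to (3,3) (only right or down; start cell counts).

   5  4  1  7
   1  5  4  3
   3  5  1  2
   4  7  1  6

Take [0,0]→[0,1]→[0,2]→[1,2]→[2,2]→[3,2]→[3,3] for a total of 5 + 4 + 1 + 4 + 1 + 1 + 6 = 22.

22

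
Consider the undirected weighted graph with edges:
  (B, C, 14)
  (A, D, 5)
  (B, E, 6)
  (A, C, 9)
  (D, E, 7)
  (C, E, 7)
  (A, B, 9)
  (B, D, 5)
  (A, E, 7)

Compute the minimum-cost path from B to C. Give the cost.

Comparing a few candidate routes:
B→E→C: 6 + 7 = 13
B→D→E→C: 5 + 7 + 7 = 19
B→A→C: 9 + 9 = 18
B→C: 14
B→D→A→C: 5 + 5 + 9 = 19
B→E→A→C: 6 + 7 + 9 = 22
Best route has total 13.

13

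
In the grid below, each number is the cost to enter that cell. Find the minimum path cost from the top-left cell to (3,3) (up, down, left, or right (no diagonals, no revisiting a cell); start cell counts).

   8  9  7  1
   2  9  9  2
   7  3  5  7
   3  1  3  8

Best path: [0,0] [1,0] [2,0] [2,1] [3,1] [3,2] [3,3]
Cost: 8 + 2 + 7 + 3 + 1 + 3 + 8 = 32

32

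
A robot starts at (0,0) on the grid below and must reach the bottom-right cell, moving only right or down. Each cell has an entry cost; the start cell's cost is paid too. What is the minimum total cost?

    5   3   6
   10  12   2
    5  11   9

25

One optimal route is [0,0] [0,1] [0,2] [1,2] [2,2].
Its cost is 5 + 3 + 6 + 2 + 9 = 25.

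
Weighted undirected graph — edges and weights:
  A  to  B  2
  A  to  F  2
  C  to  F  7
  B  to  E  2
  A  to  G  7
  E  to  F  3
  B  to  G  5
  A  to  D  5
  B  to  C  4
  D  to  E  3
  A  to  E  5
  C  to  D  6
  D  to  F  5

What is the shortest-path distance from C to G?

A few of the C→G routes:
C→F→E→B→G: 7 + 3 + 2 + 5 = 17
C→D→E→B→G: 6 + 3 + 2 + 5 = 16
C→B→G: 4 + 5 = 9
C→F→A→B→G: 7 + 2 + 2 + 5 = 16
C→B→A→G: 4 + 2 + 7 = 13
C→F→A→G: 7 + 2 + 7 = 16
The minimum is 9.

9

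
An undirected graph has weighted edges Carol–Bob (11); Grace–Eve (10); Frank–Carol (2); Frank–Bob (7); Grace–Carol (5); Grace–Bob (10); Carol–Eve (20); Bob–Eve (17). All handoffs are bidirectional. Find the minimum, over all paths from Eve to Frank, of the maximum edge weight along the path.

Checking several routes:
Eve -> Grace -> Bob -> Frank: max(10, 10, 7) = 10
Eve -> Grace -> Carol -> Bob -> Frank: max(10, 5, 11, 7) = 11
Eve -> Grace -> Carol -> Frank: max(10, 5, 2) = 10
The minimum achievable maximum is 10.

10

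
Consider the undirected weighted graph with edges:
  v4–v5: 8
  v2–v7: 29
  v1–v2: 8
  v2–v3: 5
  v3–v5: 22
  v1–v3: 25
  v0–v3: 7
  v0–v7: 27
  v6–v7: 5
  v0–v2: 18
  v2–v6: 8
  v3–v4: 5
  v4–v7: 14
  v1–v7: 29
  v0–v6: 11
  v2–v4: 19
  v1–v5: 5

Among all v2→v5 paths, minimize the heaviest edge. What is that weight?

Checking several routes:
v2 - v1 - v5: max(8, 5) = 8
v2 - v6 - v0 - v3 - v4 - v5: max(8, 11, 7, 5, 8) = 11
v2 - v6 - v7 - v4 - v5: max(8, 5, 14, 8) = 14
v2 - v3 - v0 - v6 - v7 - v4 - v5: max(5, 7, 11, 5, 14, 8) = 14
v2 - v0 - v3 - v4 - v5: max(18, 7, 5, 8) = 18
v2 - v3 - v4 - v5: max(5, 5, 8) = 8
The minimum achievable maximum is 8.

8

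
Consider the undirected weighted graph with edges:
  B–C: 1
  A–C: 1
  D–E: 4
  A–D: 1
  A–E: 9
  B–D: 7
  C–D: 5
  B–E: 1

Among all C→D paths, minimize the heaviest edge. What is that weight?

1

Some routes from C to D:
C-D: max(5) = 5
C-B-E-D: max(1, 1, 4) = 4
C-A-D: max(1, 1) = 1
The minimum achievable maximum is 1.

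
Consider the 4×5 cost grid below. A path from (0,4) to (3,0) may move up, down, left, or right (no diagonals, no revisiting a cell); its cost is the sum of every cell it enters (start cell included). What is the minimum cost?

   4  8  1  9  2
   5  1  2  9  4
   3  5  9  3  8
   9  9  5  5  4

32

One optimal route is [0,4]→[0,3]→[0,2]→[1,2]→[1,1]→[1,0]→[2,0]→[3,0].
Its cost is 2 + 9 + 1 + 2 + 1 + 5 + 3 + 9 = 32.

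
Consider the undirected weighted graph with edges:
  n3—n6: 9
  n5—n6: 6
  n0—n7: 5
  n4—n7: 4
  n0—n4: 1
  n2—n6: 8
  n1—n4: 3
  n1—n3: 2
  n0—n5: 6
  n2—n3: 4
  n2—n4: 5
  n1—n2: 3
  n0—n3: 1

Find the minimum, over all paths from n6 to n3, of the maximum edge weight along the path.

Some routes from n6 to n3:
n6-n5-n0-n7-n4-n1-n2-n3: max(6, 6, 5, 4, 3, 3, 4) = 6
n6-n5-n0-n7-n4-n1-n3: max(6, 6, 5, 4, 3, 2) = 6
n6-n5-n0-n7-n4-n2-n1-n3: max(6, 6, 5, 4, 5, 3, 2) = 6
n6-n5-n0-n7-n4-n2-n3: max(6, 6, 5, 4, 5, 4) = 6
n6-n5-n0-n4-n1-n3: max(6, 6, 1, 3, 2) = 6
The minimum achievable maximum is 6.

6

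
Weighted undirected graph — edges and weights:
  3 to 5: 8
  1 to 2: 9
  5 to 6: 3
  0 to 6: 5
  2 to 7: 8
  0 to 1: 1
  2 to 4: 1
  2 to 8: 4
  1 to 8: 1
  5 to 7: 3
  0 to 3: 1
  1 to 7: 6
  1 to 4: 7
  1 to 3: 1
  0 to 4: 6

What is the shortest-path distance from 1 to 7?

6

Comparing a few candidate routes:
1 → 0 → 6 → 5 → 7: 1 + 5 + 3 + 3 = 12
1 → 0 → 3 → 5 → 7: 1 + 1 + 8 + 3 = 13
1 → 3 → 5 → 7: 1 + 8 + 3 = 12
1 → 7: 6
Shortest: 6.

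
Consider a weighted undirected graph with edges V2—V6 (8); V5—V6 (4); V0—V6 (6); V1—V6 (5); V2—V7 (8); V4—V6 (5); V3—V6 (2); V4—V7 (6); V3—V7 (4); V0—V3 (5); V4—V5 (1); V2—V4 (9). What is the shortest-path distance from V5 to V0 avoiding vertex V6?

Routes from V5 to V0 avoiding V6:
V5→V4→V2→V7→V3→V0: 1 + 9 + 8 + 4 + 5 = 27
V5→V4→V7→V3→V0: 1 + 6 + 4 + 5 = 16
Best route has total 16.

16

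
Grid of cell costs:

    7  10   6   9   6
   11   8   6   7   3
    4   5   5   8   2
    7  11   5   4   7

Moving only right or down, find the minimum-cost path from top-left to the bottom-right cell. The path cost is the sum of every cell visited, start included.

Take [0,0] -> [0,1] -> [0,2] -> [1,2] -> [1,3] -> [1,4] -> [2,4] -> [3,4] for a total of 7 + 10 + 6 + 6 + 7 + 3 + 2 + 7 = 48.
(Top row then right column would cost 50.)

48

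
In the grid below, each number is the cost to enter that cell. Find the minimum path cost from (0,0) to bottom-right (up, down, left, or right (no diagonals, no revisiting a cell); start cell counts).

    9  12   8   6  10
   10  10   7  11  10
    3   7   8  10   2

Take (0,0) (1,0) (2,0) (2,1) (2,2) (2,3) (2,4) for a total of 9 + 10 + 3 + 7 + 8 + 10 + 2 = 49.

49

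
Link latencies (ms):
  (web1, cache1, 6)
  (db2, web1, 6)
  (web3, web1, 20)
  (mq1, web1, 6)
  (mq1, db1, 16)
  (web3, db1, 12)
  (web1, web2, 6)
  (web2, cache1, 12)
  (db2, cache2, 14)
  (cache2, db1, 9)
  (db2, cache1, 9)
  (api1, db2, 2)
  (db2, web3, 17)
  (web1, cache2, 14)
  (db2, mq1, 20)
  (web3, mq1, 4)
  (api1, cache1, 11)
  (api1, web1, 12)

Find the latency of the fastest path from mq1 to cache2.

Some routes from mq1 to cache2:
mq1-db1-cache2: 16 + 9 = 25
mq1-web3-db1-cache2: 4 + 12 + 9 = 25
mq1-web1-cache2: 6 + 14 = 20
Shortest: 20 ms.

20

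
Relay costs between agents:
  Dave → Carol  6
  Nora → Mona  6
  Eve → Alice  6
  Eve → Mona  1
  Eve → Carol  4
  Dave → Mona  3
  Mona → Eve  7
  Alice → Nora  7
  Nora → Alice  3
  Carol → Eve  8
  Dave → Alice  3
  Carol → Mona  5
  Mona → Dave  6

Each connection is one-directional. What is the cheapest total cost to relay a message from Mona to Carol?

11

Routes from Mona to Carol:
Mona -> Dave -> Carol: 6 + 6 = 12
Mona -> Eve -> Carol: 7 + 4 = 11
Best route has total 11.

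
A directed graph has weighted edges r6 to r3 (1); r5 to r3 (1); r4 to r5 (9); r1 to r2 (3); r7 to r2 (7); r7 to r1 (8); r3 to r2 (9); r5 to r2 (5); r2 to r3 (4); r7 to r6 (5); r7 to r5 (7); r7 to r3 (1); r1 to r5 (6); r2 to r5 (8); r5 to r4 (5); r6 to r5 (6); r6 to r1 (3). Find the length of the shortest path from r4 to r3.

10

Routes from r4 to r3:
r4 -> r5 -> r3: 9 + 1 = 10
r4 -> r5 -> r2 -> r3: 9 + 5 + 4 = 18
Shortest: 10.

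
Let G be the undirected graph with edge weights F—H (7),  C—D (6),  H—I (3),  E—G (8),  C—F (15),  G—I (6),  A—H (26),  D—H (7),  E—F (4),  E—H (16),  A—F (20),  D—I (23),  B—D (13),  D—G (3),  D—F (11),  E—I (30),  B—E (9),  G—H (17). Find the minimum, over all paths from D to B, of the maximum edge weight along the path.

A few of the D→B routes:
D -> G -> E -> B: max(3, 8, 9) = 9
D -> F -> H -> I -> G -> E -> B: max(11, 7, 3, 6, 8, 9) = 11
D -> H -> I -> G -> E -> B: max(7, 3, 6, 8, 9) = 9
D -> G -> I -> H -> F -> E -> B: max(3, 6, 3, 7, 4, 9) = 9
D -> H -> F -> E -> B: max(7, 7, 4, 9) = 9
D -> F -> E -> B: max(11, 4, 9) = 11
Best route has worst link 9.

9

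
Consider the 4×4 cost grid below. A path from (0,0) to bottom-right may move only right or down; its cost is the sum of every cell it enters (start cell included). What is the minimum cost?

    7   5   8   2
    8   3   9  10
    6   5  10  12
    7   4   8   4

36

Take (0,0) (0,1) (1,1) (2,1) (3,1) (3,2) (3,3) for a total of 7 + 5 + 3 + 5 + 4 + 8 + 4 = 36.
For comparison, the top-then-right route costs 48.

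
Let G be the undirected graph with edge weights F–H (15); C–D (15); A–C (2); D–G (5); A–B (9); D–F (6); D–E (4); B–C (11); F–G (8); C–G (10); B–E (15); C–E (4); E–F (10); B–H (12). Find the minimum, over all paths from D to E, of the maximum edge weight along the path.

4

Comparing a few candidate routes:
D - F - E: max(6, 10) = 10
D - E: max(4) = 4
D - G - C - E: max(5, 10, 4) = 10
D - G - F - E: max(5, 8, 10) = 10
Smallest bottleneck: 4.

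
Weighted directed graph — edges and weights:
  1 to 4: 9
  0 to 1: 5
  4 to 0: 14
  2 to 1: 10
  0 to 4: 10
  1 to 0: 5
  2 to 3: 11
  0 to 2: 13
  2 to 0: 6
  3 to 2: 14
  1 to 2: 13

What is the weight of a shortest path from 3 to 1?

Paths from 3 to 1:
3 -> 2 -> 1: 14 + 10 = 24
3 -> 2 -> 0 -> 1: 14 + 6 + 5 = 25
Shortest: 24.

24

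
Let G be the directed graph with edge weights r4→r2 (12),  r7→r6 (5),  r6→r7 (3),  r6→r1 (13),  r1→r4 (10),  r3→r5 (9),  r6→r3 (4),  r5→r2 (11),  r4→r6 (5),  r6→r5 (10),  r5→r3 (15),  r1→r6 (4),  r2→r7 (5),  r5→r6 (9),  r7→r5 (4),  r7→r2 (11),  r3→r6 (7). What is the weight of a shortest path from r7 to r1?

18

Routes from r7 to r1:
r7-r6-r1: 5 + 13 = 18
r7-r5-r6-r1: 4 + 9 + 13 = 26
r7-r5-r3-r6-r1: 4 + 15 + 7 + 13 = 39
Shortest: 18.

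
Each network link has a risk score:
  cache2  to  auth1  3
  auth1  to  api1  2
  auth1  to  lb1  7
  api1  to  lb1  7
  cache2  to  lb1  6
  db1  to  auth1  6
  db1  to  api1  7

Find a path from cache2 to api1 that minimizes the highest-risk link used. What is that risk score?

Checking several routes:
cache2-auth1-api1: max(3, 2) = 3
cache2-auth1-db1-api1: max(3, 6, 7) = 7
cache2-lb1-api1: max(6, 7) = 7
cache2-lb1-auth1-api1: max(6, 7, 2) = 7
cache2-lb1-auth1-db1-api1: max(6, 7, 6, 7) = 7
Best route has worst link 3.

3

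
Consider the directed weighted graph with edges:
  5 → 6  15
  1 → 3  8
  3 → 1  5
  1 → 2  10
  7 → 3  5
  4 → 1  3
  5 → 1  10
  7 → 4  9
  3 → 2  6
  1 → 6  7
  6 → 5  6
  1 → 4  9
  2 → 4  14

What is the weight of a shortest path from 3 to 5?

Routes from 3 to 5:
3 -> 1 -> 6 -> 5: 5 + 7 + 6 = 18
3 -> 2 -> 4 -> 1 -> 6 -> 5: 6 + 14 + 3 + 7 + 6 = 36
Shortest: 18.

18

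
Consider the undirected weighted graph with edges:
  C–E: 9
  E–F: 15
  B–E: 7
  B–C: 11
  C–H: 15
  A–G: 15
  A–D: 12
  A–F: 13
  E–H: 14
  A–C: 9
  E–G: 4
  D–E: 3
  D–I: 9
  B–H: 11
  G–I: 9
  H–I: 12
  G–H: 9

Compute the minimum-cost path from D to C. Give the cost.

12

Checking several routes:
D -> E -> C: 3 + 9 = 12
D -> A -> C: 12 + 9 = 21
D -> E -> B -> C: 3 + 7 + 11 = 21
Shortest: 12.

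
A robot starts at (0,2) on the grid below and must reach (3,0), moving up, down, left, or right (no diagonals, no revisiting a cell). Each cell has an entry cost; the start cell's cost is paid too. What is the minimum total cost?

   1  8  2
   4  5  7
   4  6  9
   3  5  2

Best path: r0c2 → r0c1 → r0c0 → r1c0 → r2c0 → r3c0
Cost: 2 + 8 + 1 + 4 + 4 + 3 = 22

22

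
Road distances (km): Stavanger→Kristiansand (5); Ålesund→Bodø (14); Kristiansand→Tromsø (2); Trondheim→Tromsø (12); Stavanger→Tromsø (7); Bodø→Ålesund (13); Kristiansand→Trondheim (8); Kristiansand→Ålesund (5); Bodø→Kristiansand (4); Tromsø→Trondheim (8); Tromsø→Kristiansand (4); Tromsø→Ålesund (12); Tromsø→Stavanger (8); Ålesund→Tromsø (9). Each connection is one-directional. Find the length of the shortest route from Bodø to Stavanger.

Checking several routes:
Bodø → Kristiansand → Tromsø → Stavanger: 4 + 2 + 8 = 14
Bodø → Kristiansand → Ålesund → Tromsø → Stavanger: 4 + 5 + 9 + 8 = 26
Bodø → Ålesund → Tromsø → Stavanger: 13 + 9 + 8 = 30
Shortest: 14 km.

14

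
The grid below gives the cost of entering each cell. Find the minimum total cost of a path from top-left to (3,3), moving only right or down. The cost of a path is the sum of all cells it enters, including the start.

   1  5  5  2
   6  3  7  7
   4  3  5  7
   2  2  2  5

Take r0c0 r0c1 r1c1 r2c1 r3c1 r3c2 r3c3 for a total of 1 + 5 + 3 + 3 + 2 + 2 + 5 = 21.

21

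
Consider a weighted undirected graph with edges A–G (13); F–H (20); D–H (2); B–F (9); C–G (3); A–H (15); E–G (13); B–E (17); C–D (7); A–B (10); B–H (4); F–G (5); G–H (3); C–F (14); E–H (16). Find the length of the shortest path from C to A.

16

Comparing a few candidate routes:
C → G → H → B → A: 3 + 3 + 4 + 10 = 20
C → G → A: 3 + 13 = 16
C → G → H → A: 3 + 3 + 15 = 21
C → D → H → B → A: 7 + 2 + 4 + 10 = 23
Shortest: 16.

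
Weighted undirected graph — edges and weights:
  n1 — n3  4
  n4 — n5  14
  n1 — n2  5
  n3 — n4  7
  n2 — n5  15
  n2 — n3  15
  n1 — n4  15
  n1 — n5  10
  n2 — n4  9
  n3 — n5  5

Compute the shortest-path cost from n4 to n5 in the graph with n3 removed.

Comparing a few candidate routes:
n4 - n2 - n1 - n5: 9 + 5 + 10 = 24
n4 - n2 - n5: 9 + 15 = 24
n4 - n5: 14
n4 - n1 - n5: 15 + 10 = 25
Shortest: 14.

14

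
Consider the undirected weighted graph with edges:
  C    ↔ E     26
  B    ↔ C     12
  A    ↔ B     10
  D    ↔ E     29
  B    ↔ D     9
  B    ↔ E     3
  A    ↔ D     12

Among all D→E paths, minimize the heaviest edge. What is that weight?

Candidate routes:
D-A-B-C-E: max(12, 10, 12, 26) = 26
D-A-B-E: max(12, 10, 3) = 12
D-B-E: max(9, 3) = 9
D-E: max(29) = 29
D-B-C-E: max(9, 12, 26) = 26
Smallest bottleneck: 9.

9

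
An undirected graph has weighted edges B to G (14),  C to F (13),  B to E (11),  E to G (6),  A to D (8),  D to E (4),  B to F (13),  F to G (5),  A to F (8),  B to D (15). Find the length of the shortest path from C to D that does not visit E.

Candidate routes:
C→F→B→D: 13 + 13 + 15 = 41
C→F→A→D: 13 + 8 + 8 = 29
C→F→G→B→D: 13 + 5 + 14 + 15 = 47
Shortest: 29.

29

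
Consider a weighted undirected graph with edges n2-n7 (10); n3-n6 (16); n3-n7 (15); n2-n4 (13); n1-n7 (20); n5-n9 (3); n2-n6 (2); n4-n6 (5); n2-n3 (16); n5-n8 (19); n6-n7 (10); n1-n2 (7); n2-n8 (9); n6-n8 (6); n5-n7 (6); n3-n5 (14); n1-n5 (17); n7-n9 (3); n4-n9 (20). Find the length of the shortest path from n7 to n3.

15

Some routes from n7 to n3:
n7-n2-n3: 10 + 16 = 26
n7-n2-n6-n3: 10 + 2 + 16 = 28
n7-n9-n5-n3: 3 + 3 + 14 = 20
n7-n6-n3: 10 + 16 = 26
n7-n5-n3: 6 + 14 = 20
n7-n3: 15
The minimum is 15.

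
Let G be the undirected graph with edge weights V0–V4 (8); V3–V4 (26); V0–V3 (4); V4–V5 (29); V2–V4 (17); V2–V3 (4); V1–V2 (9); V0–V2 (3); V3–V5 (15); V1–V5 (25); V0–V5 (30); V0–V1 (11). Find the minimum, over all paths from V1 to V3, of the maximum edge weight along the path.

9

Checking several routes:
V1-V0-V2-V3: max(11, 3, 4) = 11
V1-V2-V0-V3: max(9, 3, 4) = 9
V1-V0-V3: max(11, 4) = 11
V1-V2-V3: max(9, 4) = 9
V1-V2-V4-V0-V3: max(9, 17, 8, 4) = 17
V1-V0-V4-V2-V3: max(11, 8, 17, 4) = 17
Smallest bottleneck: 9.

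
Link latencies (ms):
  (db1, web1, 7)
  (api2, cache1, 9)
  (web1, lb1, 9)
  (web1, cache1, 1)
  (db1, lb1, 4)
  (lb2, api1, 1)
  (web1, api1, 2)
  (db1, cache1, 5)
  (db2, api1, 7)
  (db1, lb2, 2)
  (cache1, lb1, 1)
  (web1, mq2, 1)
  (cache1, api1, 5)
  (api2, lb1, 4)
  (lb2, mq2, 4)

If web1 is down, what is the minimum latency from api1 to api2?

A few of the api1→api2 routes:
api1 -> lb2 -> db1 -> cache1 -> api2: 1 + 2 + 5 + 9 = 17
api1 -> cache1 -> api2: 5 + 9 = 14
api1 -> lb2 -> db1 -> cache1 -> lb1 -> api2: 1 + 2 + 5 + 1 + 4 = 13
api1 -> cache1 -> lb1 -> api2: 5 + 1 + 4 = 10
api1 -> lb2 -> db1 -> lb1 -> api2: 1 + 2 + 4 + 4 = 11
api1 -> lb2 -> db1 -> lb1 -> cache1 -> api2: 1 + 2 + 4 + 1 + 9 = 17
Shortest: 10 ms.

10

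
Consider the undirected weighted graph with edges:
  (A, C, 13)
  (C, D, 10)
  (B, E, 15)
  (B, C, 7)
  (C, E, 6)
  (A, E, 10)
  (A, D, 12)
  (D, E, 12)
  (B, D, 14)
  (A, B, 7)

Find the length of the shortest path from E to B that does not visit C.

Paths from E to B avoiding C:
E-A-D-B: 10 + 12 + 14 = 36
E-B: 15
E-A-B: 10 + 7 = 17
E-D-A-B: 12 + 12 + 7 = 31
E-D-B: 12 + 14 = 26
The minimum is 15.

15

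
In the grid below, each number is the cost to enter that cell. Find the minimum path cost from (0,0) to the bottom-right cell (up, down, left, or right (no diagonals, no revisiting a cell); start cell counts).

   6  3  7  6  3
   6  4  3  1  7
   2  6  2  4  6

27

Path (0,0) -> (0,1) -> (1,1) -> (1,2) -> (1,3) -> (2,3) -> (2,4): 6 + 3 + 4 + 3 + 1 + 4 + 6 = 27.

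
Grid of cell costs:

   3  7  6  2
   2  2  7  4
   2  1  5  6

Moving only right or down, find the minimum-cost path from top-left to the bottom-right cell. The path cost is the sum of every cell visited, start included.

Cheapest: (0,0) → (1,0) → (1,1) → (2,1) → (2,2) → (2,3)
  3 + 2 + 2 + 1 + 5 + 6 = 19
(Top row then right column would cost 28.)

19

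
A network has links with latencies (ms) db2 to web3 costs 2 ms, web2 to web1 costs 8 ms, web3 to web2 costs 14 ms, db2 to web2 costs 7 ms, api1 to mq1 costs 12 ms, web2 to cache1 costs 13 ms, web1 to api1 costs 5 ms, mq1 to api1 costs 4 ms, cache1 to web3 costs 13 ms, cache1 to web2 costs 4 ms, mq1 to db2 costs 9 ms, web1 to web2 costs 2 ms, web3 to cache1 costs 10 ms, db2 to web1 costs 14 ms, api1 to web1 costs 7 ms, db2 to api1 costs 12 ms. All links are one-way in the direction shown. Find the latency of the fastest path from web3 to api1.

Routes from web3 to api1:
web3-web2-web1-api1: 14 + 8 + 5 = 27
web3-cache1-web2-web1-api1: 10 + 4 + 8 + 5 = 27
Best route has total 27 ms.

27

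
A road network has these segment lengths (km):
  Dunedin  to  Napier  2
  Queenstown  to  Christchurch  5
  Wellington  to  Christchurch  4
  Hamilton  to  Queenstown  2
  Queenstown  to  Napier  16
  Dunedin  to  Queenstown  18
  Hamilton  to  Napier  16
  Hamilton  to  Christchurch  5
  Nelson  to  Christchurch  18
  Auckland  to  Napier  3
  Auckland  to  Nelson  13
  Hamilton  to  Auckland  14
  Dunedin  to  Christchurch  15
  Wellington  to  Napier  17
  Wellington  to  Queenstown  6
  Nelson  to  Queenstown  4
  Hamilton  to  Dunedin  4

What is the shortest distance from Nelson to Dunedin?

Some routes from Nelson to Dunedin:
Nelson → Queenstown → Dunedin: 4 + 18 = 22
Nelson → Auckland → Napier → Dunedin: 13 + 3 + 2 = 18
Nelson → Queenstown → Hamilton → Dunedin: 4 + 2 + 4 = 10
Nelson → Queenstown → Wellington → Christchurch → Hamilton → Dunedin: 4 + 6 + 4 + 5 + 4 = 23
Nelson → Queenstown → Napier → Dunedin: 4 + 16 + 2 = 22
Nelson → Queenstown → Christchurch → Hamilton → Dunedin: 4 + 5 + 5 + 4 = 18
The minimum is 10 km.

10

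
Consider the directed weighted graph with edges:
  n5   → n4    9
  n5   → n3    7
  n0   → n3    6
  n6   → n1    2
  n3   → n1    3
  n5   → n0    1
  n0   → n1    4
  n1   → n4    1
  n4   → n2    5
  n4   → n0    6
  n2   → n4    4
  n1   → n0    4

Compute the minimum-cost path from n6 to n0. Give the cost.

Paths from n6 to n0:
n6 → n1 → n0: 2 + 4 = 6
n6 → n1 → n4 → n0: 2 + 1 + 6 = 9
Best route has total 6.

6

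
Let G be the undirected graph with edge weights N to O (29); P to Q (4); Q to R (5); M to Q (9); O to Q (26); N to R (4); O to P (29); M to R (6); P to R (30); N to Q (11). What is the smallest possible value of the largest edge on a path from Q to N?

Checking several routes:
Q - R - N: max(5, 4) = 5
Q - M - R - N: max(9, 6, 4) = 9
Q - O - N: max(26, 29) = 29
Q - N: max(11) = 11
Best route has worst link 5.

5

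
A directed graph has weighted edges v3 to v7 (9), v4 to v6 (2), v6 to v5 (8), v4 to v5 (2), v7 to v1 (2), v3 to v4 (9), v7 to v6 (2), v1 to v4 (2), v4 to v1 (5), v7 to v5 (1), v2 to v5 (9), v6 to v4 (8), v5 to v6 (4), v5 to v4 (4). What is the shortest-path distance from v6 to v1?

Candidate routes:
v6 → v5 → v4 → v1: 8 + 4 + 5 = 17
v6 → v4 → v1: 8 + 5 = 13
Best route has total 13.

13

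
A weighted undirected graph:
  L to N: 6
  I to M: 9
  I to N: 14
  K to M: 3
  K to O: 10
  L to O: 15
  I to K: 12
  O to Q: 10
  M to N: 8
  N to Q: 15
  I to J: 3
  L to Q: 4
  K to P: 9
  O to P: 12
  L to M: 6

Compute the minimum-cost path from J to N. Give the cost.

17

Some routes from J to N:
J→I→M→N: 3 + 9 + 8 = 20
J→I→M→L→N: 3 + 9 + 6 + 6 = 24
J→I→N: 3 + 14 = 17
J→I→K→M→L→N: 3 + 12 + 3 + 6 + 6 = 30
J→I→K→M→N: 3 + 12 + 3 + 8 = 26
Shortest: 17.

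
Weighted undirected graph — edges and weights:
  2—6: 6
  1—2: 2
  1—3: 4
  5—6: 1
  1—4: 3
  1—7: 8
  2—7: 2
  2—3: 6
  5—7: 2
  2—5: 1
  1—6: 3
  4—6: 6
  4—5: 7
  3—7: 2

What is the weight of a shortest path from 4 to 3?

Checking several routes:
4→1→3: 3 + 4 = 7
4→1→2→5→7→3: 3 + 2 + 1 + 2 + 2 = 10
4→1→2→7→3: 3 + 2 + 2 + 2 = 9
Best route has total 7.

7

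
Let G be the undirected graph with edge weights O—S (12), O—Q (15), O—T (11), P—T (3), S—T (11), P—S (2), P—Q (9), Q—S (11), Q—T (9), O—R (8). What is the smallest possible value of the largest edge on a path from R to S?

11

Comparing a few candidate routes:
R - O - T - P - S: max(8, 11, 3, 2) = 11
R - O - T - P - Q - S: max(8, 11, 3, 9, 11) = 11
R - O - T - S: max(8, 11, 11) = 11
Best route has worst link 11.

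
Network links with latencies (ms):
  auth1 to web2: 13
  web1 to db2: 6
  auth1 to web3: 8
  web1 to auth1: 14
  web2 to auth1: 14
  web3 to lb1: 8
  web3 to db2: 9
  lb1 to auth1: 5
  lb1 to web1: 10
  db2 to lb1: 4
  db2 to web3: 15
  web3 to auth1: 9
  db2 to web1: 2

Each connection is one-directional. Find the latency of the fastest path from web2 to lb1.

30

Paths from web2 to lb1:
web2 -> auth1 -> web3 -> lb1: 14 + 8 + 8 = 30
web2 -> auth1 -> web3 -> db2 -> lb1: 14 + 8 + 9 + 4 = 35
Shortest: 30 ms.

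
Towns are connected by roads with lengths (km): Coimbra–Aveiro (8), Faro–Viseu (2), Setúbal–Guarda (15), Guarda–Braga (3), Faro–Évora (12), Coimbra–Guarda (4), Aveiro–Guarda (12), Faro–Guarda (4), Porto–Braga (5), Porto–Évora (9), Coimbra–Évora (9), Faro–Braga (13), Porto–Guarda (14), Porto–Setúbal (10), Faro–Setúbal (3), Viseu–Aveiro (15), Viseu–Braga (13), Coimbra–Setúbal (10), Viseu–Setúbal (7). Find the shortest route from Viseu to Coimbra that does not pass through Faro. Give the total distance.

Comparing a few candidate routes:
Viseu→Setúbal→Porto→Braga→Guarda→Coimbra: 7 + 10 + 5 + 3 + 4 = 29
Viseu→Braga→Guarda→Coimbra: 13 + 3 + 4 = 20
Viseu→Aveiro→Coimbra: 15 + 8 = 23
Viseu→Setúbal→Coimbra: 7 + 10 = 17
Viseu→Aveiro→Guarda→Coimbra: 15 + 12 + 4 = 31
Viseu→Setúbal→Guarda→Coimbra: 7 + 15 + 4 = 26
Shortest: 17 km.

17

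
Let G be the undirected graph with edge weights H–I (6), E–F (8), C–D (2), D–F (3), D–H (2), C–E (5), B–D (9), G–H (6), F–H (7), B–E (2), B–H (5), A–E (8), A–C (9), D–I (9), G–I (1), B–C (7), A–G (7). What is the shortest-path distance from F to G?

11

Checking several routes:
F - D - H - G: 3 + 2 + 6 = 11
F - H - G: 7 + 6 = 13
F - D - H - I - G: 3 + 2 + 6 + 1 = 12
Shortest: 11.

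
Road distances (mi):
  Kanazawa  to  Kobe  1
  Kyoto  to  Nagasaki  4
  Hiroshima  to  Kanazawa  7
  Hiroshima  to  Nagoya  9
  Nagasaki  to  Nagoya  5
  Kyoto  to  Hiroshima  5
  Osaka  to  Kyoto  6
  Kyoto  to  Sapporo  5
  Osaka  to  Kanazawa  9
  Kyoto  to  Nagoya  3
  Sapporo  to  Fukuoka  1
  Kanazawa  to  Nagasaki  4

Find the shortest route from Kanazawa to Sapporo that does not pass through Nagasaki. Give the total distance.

17

Candidate routes:
Kanazawa-Hiroshima-Kyoto-Sapporo: 7 + 5 + 5 = 17
Kanazawa-Osaka-Kyoto-Sapporo: 9 + 6 + 5 = 20
Kanazawa-Hiroshima-Nagoya-Kyoto-Sapporo: 7 + 9 + 3 + 5 = 24
Shortest: 17 mi.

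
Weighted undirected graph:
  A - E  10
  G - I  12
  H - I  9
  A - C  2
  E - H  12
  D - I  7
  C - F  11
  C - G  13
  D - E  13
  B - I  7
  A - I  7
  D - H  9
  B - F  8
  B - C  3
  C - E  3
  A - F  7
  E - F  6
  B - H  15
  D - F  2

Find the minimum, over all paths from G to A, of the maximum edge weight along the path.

A few of the G→A routes:
G - I - B - C - F - E - A: max(12, 7, 3, 11, 6, 10) = 12
G - I - B - C - A: max(12, 7, 3, 2) = 12
G - I - B - C - F - D - H - E - A: max(12, 7, 3, 11, 2, 9, 12, 10) = 12
G - I - B - C - E - F - A: max(12, 7, 3, 3, 6, 7) = 12
G - I - B - C - F - A: max(12, 7, 3, 11, 7) = 12
The minimum achievable maximum is 12.

12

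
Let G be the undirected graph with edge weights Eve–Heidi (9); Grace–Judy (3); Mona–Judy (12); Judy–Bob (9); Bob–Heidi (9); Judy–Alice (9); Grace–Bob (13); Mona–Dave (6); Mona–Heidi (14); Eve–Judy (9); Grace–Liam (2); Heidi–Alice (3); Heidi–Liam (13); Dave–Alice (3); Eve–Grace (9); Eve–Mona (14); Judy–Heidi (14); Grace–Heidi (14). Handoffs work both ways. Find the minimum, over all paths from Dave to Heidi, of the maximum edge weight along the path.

3

Comparing a few candidate routes:
Dave→Alice→Judy→Eve→Heidi: max(3, 9, 9, 9) = 9
Dave→Alice→Heidi: max(3, 3) = 3
Dave→Alice→Judy→Bob→Heidi: max(3, 9, 9, 9) = 9
The minimum achievable maximum is 3.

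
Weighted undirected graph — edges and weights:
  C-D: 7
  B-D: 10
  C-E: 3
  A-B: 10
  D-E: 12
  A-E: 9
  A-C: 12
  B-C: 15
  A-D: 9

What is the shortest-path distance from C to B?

Comparing a few candidate routes:
C → A → B: 12 + 10 = 22
C → B: 15
C → D → B: 7 + 10 = 17
C → E → A → B: 3 + 9 + 10 = 22
Shortest: 15.

15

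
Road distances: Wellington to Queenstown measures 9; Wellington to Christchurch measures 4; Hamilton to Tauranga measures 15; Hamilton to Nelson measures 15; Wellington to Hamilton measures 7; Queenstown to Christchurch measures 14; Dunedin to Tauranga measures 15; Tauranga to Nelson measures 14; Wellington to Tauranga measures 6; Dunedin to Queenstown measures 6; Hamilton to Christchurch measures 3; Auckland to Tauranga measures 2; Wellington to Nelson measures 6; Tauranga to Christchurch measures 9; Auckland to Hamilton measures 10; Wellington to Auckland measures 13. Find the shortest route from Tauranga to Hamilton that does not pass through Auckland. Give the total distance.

12

Comparing a few candidate routes:
Tauranga→Wellington→Christchurch→Hamilton: 6 + 4 + 3 = 13
Tauranga→Wellington→Hamilton: 6 + 7 = 13
Tauranga→Christchurch→Wellington→Hamilton: 9 + 4 + 7 = 20
Tauranga→Christchurch→Hamilton: 9 + 3 = 12
Tauranga→Hamilton: 15
The minimum is 12.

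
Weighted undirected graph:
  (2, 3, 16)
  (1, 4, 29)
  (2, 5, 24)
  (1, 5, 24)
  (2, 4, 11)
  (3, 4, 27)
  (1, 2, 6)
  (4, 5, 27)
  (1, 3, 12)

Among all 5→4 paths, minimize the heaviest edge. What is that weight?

24

Some routes from 5 to 4:
5 → 2 → 4: max(24, 11) = 24
5 → 1 → 2 → 3 → 4: max(24, 6, 16, 27) = 27
5 → 1 → 2 → 4: max(24, 6, 11) = 24
5 → 1 → 3 → 2 → 4: max(24, 12, 16, 11) = 24
The minimum achievable maximum is 24.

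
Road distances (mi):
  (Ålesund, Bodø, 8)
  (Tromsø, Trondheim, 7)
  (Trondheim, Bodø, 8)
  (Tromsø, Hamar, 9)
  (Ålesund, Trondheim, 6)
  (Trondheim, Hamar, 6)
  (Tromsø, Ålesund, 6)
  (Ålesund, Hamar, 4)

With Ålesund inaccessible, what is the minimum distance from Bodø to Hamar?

Candidate routes:
Bodø - Trondheim - Hamar: 8 + 6 = 14
Bodø - Trondheim - Tromsø - Hamar: 8 + 7 + 9 = 24
Best route has total 14 mi.

14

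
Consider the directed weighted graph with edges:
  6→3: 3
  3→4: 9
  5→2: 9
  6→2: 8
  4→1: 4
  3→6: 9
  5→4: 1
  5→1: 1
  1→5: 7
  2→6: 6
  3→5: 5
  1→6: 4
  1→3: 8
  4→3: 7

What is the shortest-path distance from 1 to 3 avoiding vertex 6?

Candidate routes:
1→3: 8
1→5→4→3: 7 + 1 + 7 = 15
The minimum is 8.

8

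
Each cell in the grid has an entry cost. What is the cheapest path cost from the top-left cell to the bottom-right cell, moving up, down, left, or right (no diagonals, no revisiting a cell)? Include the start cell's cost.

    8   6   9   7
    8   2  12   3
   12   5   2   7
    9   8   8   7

Take r0c0→r0c1→r1c1→r2c1→r2c2→r2c3→r3c3 for a total of 8 + 6 + 2 + 5 + 2 + 7 + 7 = 37.

37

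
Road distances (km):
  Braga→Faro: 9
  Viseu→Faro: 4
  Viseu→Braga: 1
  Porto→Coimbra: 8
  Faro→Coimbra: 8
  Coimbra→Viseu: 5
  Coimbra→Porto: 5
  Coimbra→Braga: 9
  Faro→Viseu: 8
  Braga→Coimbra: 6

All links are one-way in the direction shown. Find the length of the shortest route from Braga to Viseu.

Routes from Braga to Viseu:
Braga-Faro-Coimbra-Viseu: 9 + 8 + 5 = 22
Braga-Faro-Viseu: 9 + 8 = 17
Braga-Coimbra-Viseu: 6 + 5 = 11
The minimum is 11 km.

11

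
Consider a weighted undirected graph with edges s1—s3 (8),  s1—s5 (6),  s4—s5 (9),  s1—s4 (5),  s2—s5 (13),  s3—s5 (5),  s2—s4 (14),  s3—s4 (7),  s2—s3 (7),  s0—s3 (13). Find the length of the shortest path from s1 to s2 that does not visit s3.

Paths from s1 to s2 avoiding s3:
s1 -> s5 -> s2: 6 + 13 = 19
s1 -> s4 -> s5 -> s2: 5 + 9 + 13 = 27
s1 -> s4 -> s2: 5 + 14 = 19
s1 -> s5 -> s4 -> s2: 6 + 9 + 14 = 29
Best route has total 19.

19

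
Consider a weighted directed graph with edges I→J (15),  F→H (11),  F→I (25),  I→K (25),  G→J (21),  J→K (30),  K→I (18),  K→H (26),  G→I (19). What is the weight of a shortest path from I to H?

51

Routes from I to H:
I→J→K→H: 15 + 30 + 26 = 71
I→K→H: 25 + 26 = 51
The minimum is 51.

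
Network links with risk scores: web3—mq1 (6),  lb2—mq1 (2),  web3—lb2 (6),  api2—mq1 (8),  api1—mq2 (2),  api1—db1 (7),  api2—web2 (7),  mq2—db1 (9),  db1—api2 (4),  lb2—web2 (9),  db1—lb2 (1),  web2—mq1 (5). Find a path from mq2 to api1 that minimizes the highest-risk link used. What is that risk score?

2

Routes from mq2 to api1:
mq2 → db1 → api1: max(9, 7) = 9
mq2 → api1: max(2) = 2
Smallest bottleneck: 2.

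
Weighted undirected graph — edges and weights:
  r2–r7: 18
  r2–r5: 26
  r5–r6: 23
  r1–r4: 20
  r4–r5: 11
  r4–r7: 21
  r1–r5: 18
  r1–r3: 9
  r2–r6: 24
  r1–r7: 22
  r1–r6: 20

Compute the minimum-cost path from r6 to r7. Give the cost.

Some routes from r6 to r7:
r6 -> r1 -> r4 -> r7: 20 + 20 + 21 = 61
r6 -> r1 -> r7: 20 + 22 = 42
r6 -> r5 -> r1 -> r7: 23 + 18 + 22 = 63
r6 -> r2 -> r7: 24 + 18 = 42
r6 -> r5 -> r4 -> r7: 23 + 11 + 21 = 55
The minimum is 42.

42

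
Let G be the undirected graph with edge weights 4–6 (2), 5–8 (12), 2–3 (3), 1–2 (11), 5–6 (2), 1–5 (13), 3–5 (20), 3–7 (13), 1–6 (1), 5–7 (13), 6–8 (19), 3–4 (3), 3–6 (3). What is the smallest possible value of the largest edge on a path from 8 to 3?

12

Checking several routes:
8 → 5 → 1 → 2 → 3: max(12, 13, 11, 3) = 13
8 → 5 → 6 → 4 → 3: max(12, 2, 2, 3) = 12
8 → 5 → 1 → 6 → 3: max(12, 13, 1, 3) = 13
8 → 5 → 6 → 1 → 2 → 3: max(12, 2, 1, 11, 3) = 12
8 → 5 → 6 → 3: max(12, 2, 3) = 12
8 → 5 → 1 → 6 → 4 → 3: max(12, 13, 1, 2, 3) = 13
Smallest bottleneck: 12.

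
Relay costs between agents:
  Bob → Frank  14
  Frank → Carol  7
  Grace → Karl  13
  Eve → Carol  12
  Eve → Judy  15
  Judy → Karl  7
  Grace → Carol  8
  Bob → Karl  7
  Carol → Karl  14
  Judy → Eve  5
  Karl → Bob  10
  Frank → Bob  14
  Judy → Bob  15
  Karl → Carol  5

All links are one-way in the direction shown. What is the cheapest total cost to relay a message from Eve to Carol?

A few of the Eve→Carol routes:
Eve-Judy-Bob-Frank-Carol: 15 + 15 + 14 + 7 = 51
Eve-Carol: 12
Eve-Judy-Karl-Carol: 15 + 7 + 5 = 27
Eve-Judy-Bob-Karl-Carol: 15 + 15 + 7 + 5 = 42
Shortest: 12.

12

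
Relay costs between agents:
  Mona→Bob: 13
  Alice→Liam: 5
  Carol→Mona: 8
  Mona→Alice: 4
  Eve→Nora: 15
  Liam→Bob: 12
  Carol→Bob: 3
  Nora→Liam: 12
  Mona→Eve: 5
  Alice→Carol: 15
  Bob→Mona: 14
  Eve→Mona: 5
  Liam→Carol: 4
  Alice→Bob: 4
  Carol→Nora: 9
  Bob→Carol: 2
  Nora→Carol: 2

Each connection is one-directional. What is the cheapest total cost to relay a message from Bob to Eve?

15

Routes from Bob to Eve:
Bob→Mona→Eve: 14 + 5 = 19
Bob→Carol→Mona→Eve: 2 + 8 + 5 = 15
Best route has total 15.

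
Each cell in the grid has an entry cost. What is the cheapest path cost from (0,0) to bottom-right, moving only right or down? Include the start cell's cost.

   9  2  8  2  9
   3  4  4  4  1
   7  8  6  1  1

Best path: r0c0 -> r0c1 -> r1c1 -> r1c2 -> r1c3 -> r1c4 -> r2c4
Cost: 9 + 2 + 4 + 4 + 4 + 1 + 1 = 25
(Top row then right column would cost 32.)

25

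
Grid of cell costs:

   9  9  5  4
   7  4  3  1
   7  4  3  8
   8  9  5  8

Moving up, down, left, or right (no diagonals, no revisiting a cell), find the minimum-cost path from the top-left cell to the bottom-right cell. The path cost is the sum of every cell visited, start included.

39

One optimal route is [0,0]→[1,0]→[1,1]→[1,2]→[2,2]→[3,2]→[3,3].
Its cost is 9 + 7 + 4 + 3 + 3 + 5 + 8 = 39.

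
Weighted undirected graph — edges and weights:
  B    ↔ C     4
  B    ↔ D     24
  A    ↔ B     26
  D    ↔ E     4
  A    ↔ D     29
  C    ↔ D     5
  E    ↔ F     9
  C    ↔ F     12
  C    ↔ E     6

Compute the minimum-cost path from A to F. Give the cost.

42

Some routes from A to F:
A → B → C → F: 26 + 4 + 12 = 42
A → D → C → F: 29 + 5 + 12 = 46
A → D → E → F: 29 + 4 + 9 = 42
A → B → C → D → E → F: 26 + 4 + 5 + 4 + 9 = 48
A → B → C → E → F: 26 + 4 + 6 + 9 = 45
Shortest: 42.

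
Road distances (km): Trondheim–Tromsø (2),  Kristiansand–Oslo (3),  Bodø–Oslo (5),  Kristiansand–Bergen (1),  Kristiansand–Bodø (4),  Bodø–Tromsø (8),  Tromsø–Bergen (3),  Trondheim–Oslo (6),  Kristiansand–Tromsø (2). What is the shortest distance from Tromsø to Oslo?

Some routes from Tromsø to Oslo:
Tromsø-Kristiansand-Bodø-Oslo: 2 + 4 + 5 = 11
Tromsø-Bergen-Kristiansand-Bodø-Oslo: 3 + 1 + 4 + 5 = 13
Tromsø-Bergen-Kristiansand-Oslo: 3 + 1 + 3 = 7
Tromsø-Kristiansand-Oslo: 2 + 3 = 5
Tromsø-Trondheim-Oslo: 2 + 6 = 8
Shortest: 5 km.

5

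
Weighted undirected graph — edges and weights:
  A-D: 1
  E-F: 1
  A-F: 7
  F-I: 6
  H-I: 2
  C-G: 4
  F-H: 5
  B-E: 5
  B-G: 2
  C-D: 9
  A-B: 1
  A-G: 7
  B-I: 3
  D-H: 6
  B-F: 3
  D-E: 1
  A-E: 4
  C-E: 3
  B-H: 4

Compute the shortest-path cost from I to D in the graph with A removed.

Comparing a few candidate routes:
I -> F -> E -> D: 6 + 1 + 1 = 8
I -> B -> F -> E -> D: 3 + 3 + 1 + 1 = 8
I -> H -> D: 2 + 6 = 8
I -> H -> F -> E -> D: 2 + 5 + 1 + 1 = 9
The minimum is 8.

8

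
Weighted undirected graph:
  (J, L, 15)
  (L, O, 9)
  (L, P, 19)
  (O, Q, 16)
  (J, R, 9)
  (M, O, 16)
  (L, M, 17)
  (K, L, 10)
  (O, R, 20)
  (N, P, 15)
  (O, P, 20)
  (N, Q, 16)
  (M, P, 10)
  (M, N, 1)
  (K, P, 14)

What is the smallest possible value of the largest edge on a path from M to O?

Some routes from M to O:
M - N - Q - O: max(1, 16, 16) = 16
M - P - K - L - O: max(10, 14, 10, 9) = 14
M - L - O: max(17, 9) = 17
M - O: max(16) = 16
M - N - P - K - L - O: max(1, 15, 14, 10, 9) = 15
M - P - N - Q - O: max(10, 15, 16, 16) = 16
Smallest bottleneck: 14.

14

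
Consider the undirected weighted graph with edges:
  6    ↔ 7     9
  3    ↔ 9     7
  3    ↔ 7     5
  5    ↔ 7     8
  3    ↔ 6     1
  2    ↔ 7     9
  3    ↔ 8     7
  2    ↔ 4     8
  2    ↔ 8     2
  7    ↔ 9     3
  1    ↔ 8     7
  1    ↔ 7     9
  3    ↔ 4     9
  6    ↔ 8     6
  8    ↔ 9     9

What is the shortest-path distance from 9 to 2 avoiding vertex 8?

Paths from 9 to 2 avoiding 8:
9 - 3 - 6 - 7 - 2: 7 + 1 + 9 + 9 = 26
9 - 7 - 2: 3 + 9 = 12
9 - 7 - 3 - 4 - 2: 3 + 5 + 9 + 8 = 25
9 - 3 - 4 - 2: 7 + 9 + 8 = 24
9 - 3 - 7 - 2: 7 + 5 + 9 = 21
9 - 7 - 6 - 3 - 4 - 2: 3 + 9 + 1 + 9 + 8 = 30
Best route has total 12.

12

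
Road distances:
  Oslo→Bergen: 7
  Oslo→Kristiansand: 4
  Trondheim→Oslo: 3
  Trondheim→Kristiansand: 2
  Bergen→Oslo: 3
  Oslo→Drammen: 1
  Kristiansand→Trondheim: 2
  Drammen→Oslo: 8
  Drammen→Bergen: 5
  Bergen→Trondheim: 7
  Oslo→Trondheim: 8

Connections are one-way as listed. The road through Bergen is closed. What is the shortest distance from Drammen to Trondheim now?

14

Routes from Drammen to Trondheim avoiding Bergen:
Drammen→Oslo→Kristiansand→Trondheim: 8 + 4 + 2 = 14
Drammen→Oslo→Trondheim: 8 + 8 = 16
Best route has total 14.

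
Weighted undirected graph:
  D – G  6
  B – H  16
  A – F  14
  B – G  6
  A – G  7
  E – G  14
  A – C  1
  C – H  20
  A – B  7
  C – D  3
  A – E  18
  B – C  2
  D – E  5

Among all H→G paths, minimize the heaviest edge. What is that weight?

16

Checking several routes:
H -> B -> C -> D -> E -> G: max(16, 2, 3, 5, 14) = 16
H -> B -> G: max(16, 6) = 16
H -> B -> C -> D -> G: max(16, 2, 3, 6) = 16
The minimum achievable maximum is 16.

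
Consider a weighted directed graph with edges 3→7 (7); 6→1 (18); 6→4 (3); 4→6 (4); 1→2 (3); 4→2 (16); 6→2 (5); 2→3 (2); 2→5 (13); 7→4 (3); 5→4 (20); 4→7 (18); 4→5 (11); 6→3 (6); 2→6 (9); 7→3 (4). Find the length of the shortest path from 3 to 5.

21

Candidate routes:
3-7-4-6-1-2-5: 7 + 3 + 4 + 18 + 3 + 13 = 48
3-7-4-6-2-5: 7 + 3 + 4 + 5 + 13 = 32
3-7-4-2-5: 7 + 3 + 16 + 13 = 39
3-7-4-5: 7 + 3 + 11 = 21
Best route has total 21.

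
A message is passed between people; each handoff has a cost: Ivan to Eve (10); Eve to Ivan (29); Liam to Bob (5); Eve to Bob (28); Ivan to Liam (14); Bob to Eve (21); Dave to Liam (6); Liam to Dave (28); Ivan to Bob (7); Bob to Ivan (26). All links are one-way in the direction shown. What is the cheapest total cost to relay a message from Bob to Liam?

40

Routes from Bob to Liam:
Bob→Eve→Ivan→Liam: 21 + 29 + 14 = 64
Bob→Ivan→Liam: 26 + 14 = 40
Best route has total 40.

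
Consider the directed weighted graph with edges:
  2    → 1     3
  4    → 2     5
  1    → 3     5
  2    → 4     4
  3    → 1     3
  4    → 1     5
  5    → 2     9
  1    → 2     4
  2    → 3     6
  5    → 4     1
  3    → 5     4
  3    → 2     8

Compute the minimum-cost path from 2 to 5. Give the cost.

Paths from 2 to 5:
2→1→3→5: 3 + 5 + 4 = 12
2→3→5: 6 + 4 = 10
2→4→1→3→5: 4 + 5 + 5 + 4 = 18
Best route has total 10.

10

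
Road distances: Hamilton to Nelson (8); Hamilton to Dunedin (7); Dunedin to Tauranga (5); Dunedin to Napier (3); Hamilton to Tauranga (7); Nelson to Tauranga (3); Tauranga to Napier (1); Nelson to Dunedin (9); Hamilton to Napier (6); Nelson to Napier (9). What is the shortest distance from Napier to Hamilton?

6

A few of the Napier→Hamilton routes:
Napier→Dunedin→Hamilton: 3 + 7 = 10
Napier→Hamilton: 6
Napier→Tauranga→Hamilton: 1 + 7 = 8
Best route has total 6.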